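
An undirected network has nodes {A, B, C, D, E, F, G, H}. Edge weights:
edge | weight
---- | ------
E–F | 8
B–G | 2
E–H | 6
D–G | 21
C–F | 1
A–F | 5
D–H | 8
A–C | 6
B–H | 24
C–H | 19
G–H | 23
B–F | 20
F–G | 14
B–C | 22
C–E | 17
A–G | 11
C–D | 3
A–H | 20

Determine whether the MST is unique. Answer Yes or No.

No

Sort edges by weight, then run Kruskal:
C–F (1): add — endpoints in different components.
B–G (2): add — endpoints in different components.
C–D (3): add — endpoints in different components.
A–F (5): add — endpoints in different components.
A–C (6): skip — A and C already connected.
E–H (6): add — endpoints in different components.
D–H (8): add — endpoints in different components.
E–F (8): skip — E and F already connected.
A–G (11): add — endpoints in different components.
Non-tree edge E–F has weight 8, equal to the heaviest edge on its tree cycle — swapping gives another MST of the same weight. Not unique.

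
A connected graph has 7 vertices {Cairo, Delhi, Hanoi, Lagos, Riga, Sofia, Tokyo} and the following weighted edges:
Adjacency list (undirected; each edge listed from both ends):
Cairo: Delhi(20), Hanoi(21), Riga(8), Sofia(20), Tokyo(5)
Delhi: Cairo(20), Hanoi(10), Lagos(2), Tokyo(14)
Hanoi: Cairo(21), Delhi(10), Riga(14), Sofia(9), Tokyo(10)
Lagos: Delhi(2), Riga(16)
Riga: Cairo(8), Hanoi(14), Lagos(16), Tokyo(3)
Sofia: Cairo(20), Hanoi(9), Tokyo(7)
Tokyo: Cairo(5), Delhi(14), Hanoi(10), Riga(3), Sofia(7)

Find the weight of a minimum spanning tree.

36

Grow the tree from Delhi using Prim:
Step 1: cheapest edge leaving the tree is Delhi—Lagos (2); add Lagos.
Step 2: cheapest edge leaving the tree is Delhi—Hanoi (10); add Hanoi.
Step 3: cheapest edge leaving the tree is Hanoi—Sofia (9); add Sofia.
Step 4: cheapest edge leaving the tree is Sofia—Tokyo (7); add Tokyo.
Step 5: cheapest edge leaving the tree is Riga—Tokyo (3); add Riga.
Step 6: cheapest edge leaving the tree is Cairo—Tokyo (5); add Cairo.
MST edges: Delhi—Lagos, Delhi—Hanoi, Hanoi—Sofia, Sofia—Tokyo, Riga—Tokyo, Cairo—Tokyo; total weight 2+10+9+7+3+5 = 36.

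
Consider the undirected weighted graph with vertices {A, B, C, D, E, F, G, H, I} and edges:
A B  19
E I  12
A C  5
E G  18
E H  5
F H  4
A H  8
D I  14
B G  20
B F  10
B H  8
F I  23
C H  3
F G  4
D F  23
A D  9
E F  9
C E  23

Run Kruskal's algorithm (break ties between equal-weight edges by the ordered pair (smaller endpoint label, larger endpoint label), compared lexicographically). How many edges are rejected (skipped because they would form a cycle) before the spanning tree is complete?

3

Kruskal's algorithm — process edges by increasing weight (ties by edge label):
C H (3): add — endpoints in different components.
F G (4): add — endpoints in different components.
F H (4): add — endpoints in different components.
A C (5): add — endpoints in different components.
E H (5): add — endpoints in different components.
A H (8): skip — A and H already connected.
B H (8): add — endpoints in different components.
A D (9): add — endpoints in different components.
E F (9): skip — E and F already connected.
B F (10): skip — B and F already connected.
E I (12): add — endpoints in different components.
Edges rejected before the tree was complete: 3.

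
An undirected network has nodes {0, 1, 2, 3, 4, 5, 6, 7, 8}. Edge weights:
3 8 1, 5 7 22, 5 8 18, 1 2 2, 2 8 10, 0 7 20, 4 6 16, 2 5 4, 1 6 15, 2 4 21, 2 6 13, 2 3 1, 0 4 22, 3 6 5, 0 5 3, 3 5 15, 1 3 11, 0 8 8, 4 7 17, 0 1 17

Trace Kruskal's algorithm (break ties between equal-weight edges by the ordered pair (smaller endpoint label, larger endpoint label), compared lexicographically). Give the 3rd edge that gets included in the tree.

1-2

Kruskal: consider edges lightest-first.
2 3 (1): add — endpoints in different components.
3 8 (1): add — endpoints in different components.
1 2 (2): add — endpoints in different components.
0 5 (3): add — endpoints in different components.
2 5 (4): add — endpoints in different components.
3 6 (5): add — endpoints in different components.
0 8 (8): skip — 0 and 8 already connected.
2 8 (10): skip — 2 and 8 already connected.
1 3 (11): skip — 1 and 3 already connected.
2 6 (13): skip — 2 and 6 already connected.
1 6 (15): skip — 1 and 6 already connected.
3 5 (15): skip — 3 and 5 already connected.
4 6 (16): add — endpoints in different components.
0 1 (17): skip — 0 and 1 already connected.
4 7 (17): add — endpoints in different components.
The 3rd edge added is 1 2.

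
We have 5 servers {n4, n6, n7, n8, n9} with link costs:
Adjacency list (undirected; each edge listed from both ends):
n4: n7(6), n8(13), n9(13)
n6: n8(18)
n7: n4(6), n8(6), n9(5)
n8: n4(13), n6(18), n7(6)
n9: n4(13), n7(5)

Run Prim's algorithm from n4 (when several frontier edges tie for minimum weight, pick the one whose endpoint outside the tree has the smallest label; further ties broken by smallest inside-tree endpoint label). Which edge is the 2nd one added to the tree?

n7-n9

Prim, starting at n4.
Step 1: frontier [n4–n7 6, n4–n8 13, n4–n9 13] → take n4–n7 (6); add n7.
Step 2: frontier [n4–n8 13, n4–n9 13, n7–n9 5, n7–n8 6] → take n7–n9 (5); add n9.
Step 3: frontier [n4–n8 13, n7–n8 6] → take n7–n8 (6); add n8.
Step 4: frontier [n6–n8 18] → take n6–n8 (18); add n6.
The 2nd edge added is n7–n9.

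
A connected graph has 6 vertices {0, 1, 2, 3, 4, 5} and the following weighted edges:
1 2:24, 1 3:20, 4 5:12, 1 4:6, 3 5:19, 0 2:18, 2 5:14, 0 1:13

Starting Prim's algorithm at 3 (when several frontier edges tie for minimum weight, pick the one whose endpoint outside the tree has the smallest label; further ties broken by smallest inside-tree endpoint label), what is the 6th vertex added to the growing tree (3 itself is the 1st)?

2

Prim's algorithm from 3:
Step 1: cheapest edge leaving the tree is 3 5 (19); add 5.
Step 2: cheapest edge leaving the tree is 4 5 (12); add 4.
Step 3: cheapest edge leaving the tree is 1 4 (6); add 1.
Step 4: cheapest edge leaving the tree is 0 1 (13); add 0.
Step 5: cheapest edge leaving the tree is 2 5 (14); add 2.
Vertex order: 3, 5, 4, 1, 0, 2. The 6th vertex is 2.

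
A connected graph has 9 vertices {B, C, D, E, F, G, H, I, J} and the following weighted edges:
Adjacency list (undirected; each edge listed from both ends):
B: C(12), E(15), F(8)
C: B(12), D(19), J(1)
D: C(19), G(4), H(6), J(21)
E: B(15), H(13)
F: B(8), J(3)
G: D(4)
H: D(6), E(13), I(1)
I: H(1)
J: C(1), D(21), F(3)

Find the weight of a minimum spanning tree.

Kruskal: consider edges lightest-first.
C—J (1): add — endpoints in different components.
H—I (1): add — endpoints in different components.
F—J (3): add — endpoints in different components.
D—G (4): add — endpoints in different components.
D—H (6): add — endpoints in different components.
B—F (8): add — endpoints in different components.
B—C (12): skip — B and C already connected.
E—H (13): add — endpoints in different components.
B—E (15): add — endpoints in different components.
MST edges: C—J, H—I, F—J, D—G, D—H, B—F, E—H, B—E; total weight 1+1+3+4+6+8+13+15 = 51.

51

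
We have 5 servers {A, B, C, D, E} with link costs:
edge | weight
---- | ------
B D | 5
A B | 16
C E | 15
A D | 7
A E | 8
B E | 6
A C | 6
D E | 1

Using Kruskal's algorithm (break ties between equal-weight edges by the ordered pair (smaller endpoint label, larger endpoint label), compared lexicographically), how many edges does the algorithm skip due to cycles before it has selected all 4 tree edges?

1

Kruskal: consider edges lightest-first.
D E (1): add. Components now {A} {B} {C} {D,E}
B D (5): add. Components now {A} {B,D,E} {C}
A C (6): add. Components now {A,C} {B,D,E}
B E (6): skip — B and E already connected.
A D (7): add. Components now {A,B,C,D,E}
Edges rejected before the tree was complete: 1.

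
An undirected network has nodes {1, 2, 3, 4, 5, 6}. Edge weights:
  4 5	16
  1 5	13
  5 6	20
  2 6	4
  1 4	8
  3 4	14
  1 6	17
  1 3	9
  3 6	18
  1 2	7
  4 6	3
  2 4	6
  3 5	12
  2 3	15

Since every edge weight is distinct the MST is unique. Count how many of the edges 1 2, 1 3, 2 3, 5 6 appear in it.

2

Sort edges by weight, then run Kruskal:
4 6 (3): add. Components now {1} {2} {3} {4,6} {5}
2 6 (4): add. Components now {1} {2,4,6} {3} {5}
2 4 (6): skip — 2 and 4 already connected.
1 2 (7): add. Components now {1,2,4,6} {3} {5}
1 4 (8): skip — 1 and 4 already connected.
1 3 (9): add. Components now {1,2,3,4,6} {5}
3 5 (12): add. Components now {1,2,3,4,5,6}
MST edge set: {4 6, 2 6, 1 2, 1 3, 3 5}.
Of the listed edges, {1 2, 1 3} are in the MST → 2.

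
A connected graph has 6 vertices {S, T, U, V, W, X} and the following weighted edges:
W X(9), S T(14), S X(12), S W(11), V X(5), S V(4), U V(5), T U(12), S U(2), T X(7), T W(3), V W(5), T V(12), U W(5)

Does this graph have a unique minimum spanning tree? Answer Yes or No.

No

Sort edges by weight, then run Kruskal:
S U (2): add — endpoints in different components.
T W (3): add — endpoints in different components.
S V (4): add — endpoints in different components.
U V (5): skip — U and V already connected.
U W (5): add — endpoints in different components.
V W (5): skip — V and W already connected.
V X (5): add — endpoints in different components.
Non-tree edge V W has weight 5, equal to the heaviest edge on its tree cycle — swapping gives another MST of the same weight. Not unique.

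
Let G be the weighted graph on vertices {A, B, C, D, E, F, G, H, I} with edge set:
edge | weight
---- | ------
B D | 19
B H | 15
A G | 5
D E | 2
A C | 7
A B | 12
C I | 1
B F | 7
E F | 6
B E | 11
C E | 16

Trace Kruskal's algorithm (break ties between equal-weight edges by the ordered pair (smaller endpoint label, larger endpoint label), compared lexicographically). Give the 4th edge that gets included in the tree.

E-F

Kruskal's algorithm — process edges by increasing weight (ties by edge label):
C I (1): add — endpoints in different components.
D E (2): add — endpoints in different components.
A G (5): add — endpoints in different components.
E F (6): add — endpoints in different components.
A C (7): add — endpoints in different components.
B F (7): add — endpoints in different components.
B E (11): skip — B and E already connected.
A B (12): add — endpoints in different components.
B H (15): add — endpoints in different components.
The 4th edge added is E F.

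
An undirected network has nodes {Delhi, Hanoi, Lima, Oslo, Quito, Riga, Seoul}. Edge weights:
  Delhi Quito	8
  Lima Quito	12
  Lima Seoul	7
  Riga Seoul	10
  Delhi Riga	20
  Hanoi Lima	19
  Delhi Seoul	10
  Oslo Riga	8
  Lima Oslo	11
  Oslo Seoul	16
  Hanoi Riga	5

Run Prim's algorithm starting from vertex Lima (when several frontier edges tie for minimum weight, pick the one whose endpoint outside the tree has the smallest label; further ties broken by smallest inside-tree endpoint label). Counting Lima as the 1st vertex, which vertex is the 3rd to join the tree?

Delhi

Prim, starting at Lima.
Step 1: cheapest edge leaving the tree is Lima Seoul (7); add Seoul.
Step 2: cheapest edge leaving the tree is Delhi Seoul (10); add Delhi.
Step 3: cheapest edge leaving the tree is Delhi Quito (8); add Quito.
Step 4: cheapest edge leaving the tree is Riga Seoul (10); add Riga.
Step 5: cheapest edge leaving the tree is Hanoi Riga (5); add Hanoi.
Step 6: cheapest edge leaving the tree is Oslo Riga (8); add Oslo.
Vertex order: Lima, Seoul, Delhi, Quito, Riga, Hanoi, Oslo. The 3rd vertex is Delhi.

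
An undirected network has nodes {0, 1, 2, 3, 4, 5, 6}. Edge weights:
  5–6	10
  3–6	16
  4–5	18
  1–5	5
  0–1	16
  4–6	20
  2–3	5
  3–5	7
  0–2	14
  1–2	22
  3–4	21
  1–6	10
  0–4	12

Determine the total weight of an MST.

53

Kruskal: consider edges lightest-first.
1–5 (5): add — endpoints in different components.
2–3 (5): add — endpoints in different components.
3–5 (7): add — endpoints in different components.
1–6 (10): add — endpoints in different components.
5–6 (10): skip — 5 and 6 already connected.
0–4 (12): add — endpoints in different components.
0–2 (14): add — endpoints in different components.
MST edges: 1–5, 2–3, 3–5, 1–6, 0–4, 0–2; total weight 5+5+7+10+12+14 = 53.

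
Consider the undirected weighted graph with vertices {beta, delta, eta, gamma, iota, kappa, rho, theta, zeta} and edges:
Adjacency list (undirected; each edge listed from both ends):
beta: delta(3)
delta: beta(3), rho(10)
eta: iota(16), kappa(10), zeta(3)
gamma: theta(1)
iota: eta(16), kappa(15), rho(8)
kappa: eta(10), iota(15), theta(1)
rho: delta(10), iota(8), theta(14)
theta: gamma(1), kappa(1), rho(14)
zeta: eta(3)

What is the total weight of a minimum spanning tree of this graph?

Kruskal: consider edges lightest-first.
gamma-theta (1): add — endpoints in different components.
kappa-theta (1): add — endpoints in different components.
beta-delta (3): add — endpoints in different components.
eta-zeta (3): add — endpoints in different components.
iota-rho (8): add — endpoints in different components.
delta-rho (10): add — endpoints in different components.
eta-kappa (10): add — endpoints in different components.
rho-theta (14): add — endpoints in different components.
MST edges: gamma-theta, kappa-theta, beta-delta, eta-zeta, iota-rho, delta-rho, eta-kappa, rho-theta; total weight 1+1+3+3+8+10+10+14 = 50.

50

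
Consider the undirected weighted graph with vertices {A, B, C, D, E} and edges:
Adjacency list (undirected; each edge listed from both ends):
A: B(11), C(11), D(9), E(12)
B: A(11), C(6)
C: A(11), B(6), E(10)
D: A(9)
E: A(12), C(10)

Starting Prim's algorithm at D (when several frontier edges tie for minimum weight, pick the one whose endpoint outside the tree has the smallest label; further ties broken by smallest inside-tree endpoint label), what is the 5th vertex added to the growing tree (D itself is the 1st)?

Grow the tree from D using Prim:
Step 1: cheapest edge leaving the tree is A-D (9); add A.
Step 2: cheapest edge leaving the tree is A-B (11); add B.
Step 3: cheapest edge leaving the tree is B-C (6); add C.
Step 4: cheapest edge leaving the tree is C-E (10); add E.
Vertex order: D, A, B, C, E. The 5th vertex is E.

E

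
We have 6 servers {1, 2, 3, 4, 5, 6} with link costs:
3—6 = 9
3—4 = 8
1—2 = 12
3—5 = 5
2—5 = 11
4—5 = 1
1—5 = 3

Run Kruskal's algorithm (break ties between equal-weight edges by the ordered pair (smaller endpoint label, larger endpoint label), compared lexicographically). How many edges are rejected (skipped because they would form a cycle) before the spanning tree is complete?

Kruskal's algorithm — process edges by increasing weight (ties by edge label):
4—5 (1): add. Components now {1} {2} {3} {4,5} {6}
1—5 (3): add. Components now {1,4,5} {2} {3} {6}
3—5 (5): add. Components now {1,3,4,5} {2} {6}
3—4 (8): skip — 3 and 4 already connected.
3—6 (9): add. Components now {1,3,4,5,6} {2}
2—5 (11): add. Components now {1,2,3,4,5,6}
Edges rejected before the tree was complete: 1.

1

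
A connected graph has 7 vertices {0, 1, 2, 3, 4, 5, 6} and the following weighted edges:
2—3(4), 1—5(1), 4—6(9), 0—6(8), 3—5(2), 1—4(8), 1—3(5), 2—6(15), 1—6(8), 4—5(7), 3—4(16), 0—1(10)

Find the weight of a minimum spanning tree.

Grow the tree from 4 using Prim:
Step 1: frontier [4—5 7, 1—4 8, 4—6 9, 3—4 16] → take 4—5 (7); add 5.
Step 2: frontier [1—4 8, 4—6 9, 3—4 16, 1—5 1, 3—5 2] → take 1—5 (1); add 1.
Step 3: frontier [1—3 5, 1—6 8, 0—1 10, 4—6 9, 3—4 16, 3—5 2] → take 3—5 (2); add 3.
Step 4: frontier [1—6 8, 0—1 10, 2—3 4, 4—6 9] → take 2—3 (4); add 2.
Step 5: frontier [1—6 8, 0—1 10, 2—6 15, 4—6 9] → take 1—6 (8); add 6.
Step 6: frontier [0—1 10, 0—6 8] → take 0—6 (8); add 0.
MST edges: 4—5, 1—5, 3—5, 2—3, 1—6, 0—6; total weight 7+1+2+4+8+8 = 30.

30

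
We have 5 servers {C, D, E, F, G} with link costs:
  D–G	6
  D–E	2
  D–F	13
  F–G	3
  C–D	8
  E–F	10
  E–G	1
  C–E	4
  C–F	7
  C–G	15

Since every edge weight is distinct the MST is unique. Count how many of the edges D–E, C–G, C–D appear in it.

1

Kruskal's algorithm — process edges by increasing weight (ties by edge label):
E–G (1): add. Components now {C} {D} {E,G} {F}
D–E (2): add. Components now {C} {D,E,G} {F}
F–G (3): add. Components now {C} {D,E,F,G}
C–E (4): add. Components now {C,D,E,F,G}
MST edge set: {E–G, D–E, F–G, C–E}.
Of the listed edges, {D–E} are in the MST → 1.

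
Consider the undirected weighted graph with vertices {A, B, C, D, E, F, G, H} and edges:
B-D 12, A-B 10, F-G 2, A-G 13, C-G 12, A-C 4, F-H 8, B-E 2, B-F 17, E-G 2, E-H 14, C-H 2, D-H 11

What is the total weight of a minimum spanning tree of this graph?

Prim's algorithm from D:
Step 1: frontier [D-H 11, B-D 12] → take D-H (11); add H.
Step 2: frontier [B-D 12, C-H 2, F-H 8, E-H 14] → take C-H (2); add C.
Step 3: frontier [A-C 4, C-G 12, B-D 12, F-H 8, E-H 14] → take A-C (4); add A.
Step 4: frontier [A-B 10, A-G 13, C-G 12, B-D 12, F-H 8, E-H 14] → take F-H (8); add F.
Step 5: frontier [A-B 10, A-G 13, C-G 12, B-D 12, F-G 2, B-F 17, E-H 14] → take F-G (2); add G.
Step 6: frontier [A-B 10, B-D 12, B-F 17, E-G 2, E-H 14] → take E-G (2); add E.
Step 7: frontier [A-B 10, B-D 12, B-E 2, B-F 17] → take B-E (2); add B.
MST edges: D-H, C-H, A-C, F-H, F-G, E-G, B-E; total weight 11+2+4+8+2+2+2 = 31.

31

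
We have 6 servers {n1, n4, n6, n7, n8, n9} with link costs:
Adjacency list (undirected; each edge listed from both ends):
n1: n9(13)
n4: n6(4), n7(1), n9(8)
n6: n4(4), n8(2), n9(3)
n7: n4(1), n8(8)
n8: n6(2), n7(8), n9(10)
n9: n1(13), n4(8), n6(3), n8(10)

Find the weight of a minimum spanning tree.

23

Kruskal: consider edges lightest-first.
n4 n7 (1): add — endpoints in different components.
n6 n8 (2): add — endpoints in different components.
n6 n9 (3): add — endpoints in different components.
n4 n6 (4): add — endpoints in different components.
n4 n9 (8): skip — n9 and n4 already connected.
n7 n8 (8): skip — n7 and n8 already connected.
n8 n9 (10): skip — n9 and n8 already connected.
n1 n9 (13): add — endpoints in different components.
MST edges: n4 n7, n6 n8, n6 n9, n4 n6, n1 n9; total weight 1+2+3+4+13 = 23.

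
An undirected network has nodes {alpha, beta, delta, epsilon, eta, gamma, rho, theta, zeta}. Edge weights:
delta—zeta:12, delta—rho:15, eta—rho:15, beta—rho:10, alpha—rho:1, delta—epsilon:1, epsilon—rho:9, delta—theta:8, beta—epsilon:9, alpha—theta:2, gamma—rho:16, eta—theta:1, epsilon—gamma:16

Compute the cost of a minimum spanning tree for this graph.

50

Prim's algorithm from alpha:
Step 1: frontier [alpha—rho 1, alpha—theta 2] → take alpha—rho (1); add rho.
Step 2: frontier [alpha—theta 2, epsilon—rho 9, beta—rho 10, delta—rho 15, eta—rho 15, gamma—rho 16] → take alpha—theta (2); add theta.
Step 3: frontier [epsilon—rho 9, beta—rho 10, delta—rho 15, eta—rho 15, gamma—rho 16, eta—theta 1, delta—theta 8] → take eta—theta (1); add eta.
Step 4: frontier [epsilon—rho 9, beta—rho 10, delta—rho 15, gamma—rho 16, delta—theta 8] → take delta—theta (8); add delta.
Step 5: frontier [delta—epsilon 1, delta—zeta 12, epsilon—rho 9, beta—rho 10, gamma—rho 16] → take delta—epsilon (1); add epsilon.
Step 6: frontier [delta—zeta 12, beta—epsilon 9, epsilon—gamma 16, beta—rho 10, gamma—rho 16] → take beta—epsilon (9); add beta.
Step 7: frontier [delta—zeta 12, epsilon—gamma 16, gamma—rho 16] → take delta—zeta (12); add zeta.
Step 8: frontier [epsilon—gamma 16, gamma—rho 16] → take epsilon—gamma (16); add gamma.
MST edges: alpha—rho, alpha—theta, eta—theta, delta—theta, delta—epsilon, beta—epsilon, delta—zeta, epsilon—gamma; total weight 1+2+1+8+1+9+12+16 = 50.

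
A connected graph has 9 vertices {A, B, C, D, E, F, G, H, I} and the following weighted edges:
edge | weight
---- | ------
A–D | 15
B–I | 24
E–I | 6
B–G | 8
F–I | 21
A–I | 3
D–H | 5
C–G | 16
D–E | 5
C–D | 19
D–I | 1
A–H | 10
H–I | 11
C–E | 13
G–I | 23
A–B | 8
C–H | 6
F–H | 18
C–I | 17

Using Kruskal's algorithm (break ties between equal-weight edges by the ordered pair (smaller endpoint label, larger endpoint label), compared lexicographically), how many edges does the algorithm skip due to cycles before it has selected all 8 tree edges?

Kruskal's algorithm — process edges by increasing weight (ties by edge label):
D–I (1): add — endpoints in different components.
A–I (3): add — endpoints in different components.
D–E (5): add — endpoints in different components.
D–H (5): add — endpoints in different components.
C–H (6): add — endpoints in different components.
E–I (6): skip — E and I already connected.
A–B (8): add — endpoints in different components.
B–G (8): add — endpoints in different components.
A–H (10): skip — A and H already connected.
H–I (11): skip — H and I already connected.
C–E (13): skip — C and E already connected.
A–D (15): skip — A and D already connected.
C–G (16): skip — C and G already connected.
C–I (17): skip — C and I already connected.
F–H (18): add — endpoints in different components.
Edges rejected before the tree was complete: 7.

7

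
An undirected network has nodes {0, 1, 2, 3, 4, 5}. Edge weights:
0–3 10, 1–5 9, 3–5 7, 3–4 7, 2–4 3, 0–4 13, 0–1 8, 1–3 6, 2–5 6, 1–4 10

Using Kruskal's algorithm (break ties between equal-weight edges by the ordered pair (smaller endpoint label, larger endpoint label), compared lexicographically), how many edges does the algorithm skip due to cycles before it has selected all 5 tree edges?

Kruskal's algorithm — process edges by increasing weight (ties by edge label):
2–4 (3): add — endpoints in different components.
1–3 (6): add — endpoints in different components.
2–5 (6): add — endpoints in different components.
3–4 (7): add — endpoints in different components.
3–5 (7): skip — 3 and 5 already connected.
0–1 (8): add — endpoints in different components.
Edges rejected before the tree was complete: 1.

1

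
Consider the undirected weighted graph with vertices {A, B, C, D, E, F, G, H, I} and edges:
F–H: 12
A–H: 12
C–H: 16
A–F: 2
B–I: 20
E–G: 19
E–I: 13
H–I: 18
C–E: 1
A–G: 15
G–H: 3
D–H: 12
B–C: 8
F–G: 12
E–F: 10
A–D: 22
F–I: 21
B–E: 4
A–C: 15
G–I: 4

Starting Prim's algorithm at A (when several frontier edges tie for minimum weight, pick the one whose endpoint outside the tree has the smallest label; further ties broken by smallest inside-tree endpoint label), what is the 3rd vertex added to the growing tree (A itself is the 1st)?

E

Prim, starting at A.
Step 1: cheapest edge leaving the tree is A–F (2); add F.
Step 2: cheapest edge leaving the tree is E–F (10); add E.
Step 3: cheapest edge leaving the tree is C–E (1); add C.
Step 4: cheapest edge leaving the tree is B–E (4); add B.
Step 5: cheapest edge leaving the tree is F–G (12); add G.
Step 6: cheapest edge leaving the tree is G–H (3); add H.
Step 7: cheapest edge leaving the tree is G–I (4); add I.
Step 8: cheapest edge leaving the tree is D–H (12); add D.
Vertex order: A, F, E, C, B, G, H, I, D. The 3rd vertex is E.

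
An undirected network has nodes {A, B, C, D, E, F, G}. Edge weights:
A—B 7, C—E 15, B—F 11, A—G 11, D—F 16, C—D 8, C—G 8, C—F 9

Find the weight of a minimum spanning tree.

Prim, starting at C.
Step 1: frontier [C—D 8, C—G 8, C—F 9, C—E 15] → take C—D (8); add D.
Step 2: frontier [C—G 8, C—F 9, C—E 15, D—F 16] → take C—G (8); add G.
Step 3: frontier [C—F 9, C—E 15, D—F 16, A—G 11] → take C—F (9); add F.
Step 4: frontier [C—E 15, B—F 11, A—G 11] → take A—G (11); add A.
Step 5: frontier [A—B 7, C—E 15, B—F 11] → take A—B (7); add B.
Step 6: frontier [C—E 15] → take C—E (15); add E.
MST edges: C—D, C—G, C—F, A—G, A—B, C—E; total weight 8+8+9+11+7+15 = 58.

58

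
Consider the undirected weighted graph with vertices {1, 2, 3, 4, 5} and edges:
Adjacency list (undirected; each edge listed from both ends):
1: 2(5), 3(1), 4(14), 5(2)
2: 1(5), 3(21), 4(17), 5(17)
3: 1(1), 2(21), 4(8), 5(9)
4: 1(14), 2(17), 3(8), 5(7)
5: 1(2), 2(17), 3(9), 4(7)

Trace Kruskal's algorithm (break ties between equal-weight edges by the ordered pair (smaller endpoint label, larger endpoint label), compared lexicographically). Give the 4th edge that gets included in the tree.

Kruskal: consider edges lightest-first.
1–3 (1): add. Components now {1,3} {2} {4} {5}
1–5 (2): add. Components now {1,3,5} {2} {4}
1–2 (5): add. Components now {1,2,3,5} {4}
4–5 (7): add. Components now {1,2,3,4,5}
The 4th edge added is 4–5.

4-5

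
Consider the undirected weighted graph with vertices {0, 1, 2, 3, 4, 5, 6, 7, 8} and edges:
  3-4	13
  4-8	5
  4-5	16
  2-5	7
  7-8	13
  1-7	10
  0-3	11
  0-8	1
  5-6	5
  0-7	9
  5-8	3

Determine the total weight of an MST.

Prim's algorithm from 1:
Step 1: frontier [1-7 10] → take 1-7 (10); add 7.
Step 2: frontier [0-7 9, 7-8 13] → take 0-7 (9); add 0.
Step 3: frontier [0-8 1, 0-3 11, 7-8 13] → take 0-8 (1); add 8.
Step 4: frontier [0-3 11, 5-8 3, 4-8 5] → take 5-8 (3); add 5.
Step 5: frontier [0-3 11, 5-6 5, 2-5 7, 4-5 16, 4-8 5] → take 4-8 (5); add 4.
Step 6: frontier [0-3 11, 3-4 13, 5-6 5, 2-5 7] → take 5-6 (5); add 6.
Step 7: frontier [0-3 11, 3-4 13, 2-5 7] → take 2-5 (7); add 2.
Step 8: frontier [0-3 11, 3-4 13] → take 0-3 (11); add 3.
MST edges: 1-7, 0-7, 0-8, 5-8, 4-8, 5-6, 2-5, 0-3; total weight 10+9+1+3+5+5+7+11 = 51.

51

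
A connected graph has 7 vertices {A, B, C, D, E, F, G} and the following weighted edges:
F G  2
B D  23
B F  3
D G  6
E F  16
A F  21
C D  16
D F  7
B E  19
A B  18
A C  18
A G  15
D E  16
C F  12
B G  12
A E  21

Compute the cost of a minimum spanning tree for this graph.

54

Prim's algorithm from G:
Step 1: cheapest edge leaving the tree is F G (2); add F.
Step 2: cheapest edge leaving the tree is B F (3); add B.
Step 3: cheapest edge leaving the tree is D G (6); add D.
Step 4: cheapest edge leaving the tree is C F (12); add C.
Step 5: cheapest edge leaving the tree is A G (15); add A.
Step 6: cheapest edge leaving the tree is D E (16); add E.
MST edges: F G, B F, D G, C F, A G, D E; total weight 2+3+6+12+15+16 = 54.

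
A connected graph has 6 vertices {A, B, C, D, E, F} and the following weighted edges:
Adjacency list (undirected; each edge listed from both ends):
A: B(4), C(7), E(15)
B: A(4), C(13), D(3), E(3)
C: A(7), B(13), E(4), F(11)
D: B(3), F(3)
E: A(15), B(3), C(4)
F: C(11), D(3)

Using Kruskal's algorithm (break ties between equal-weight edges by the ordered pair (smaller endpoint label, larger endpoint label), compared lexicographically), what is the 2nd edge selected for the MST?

Kruskal's algorithm — process edges by increasing weight (ties by edge label):
B—D (3): add — endpoints in different components.
B—E (3): add — endpoints in different components.
D—F (3): add — endpoints in different components.
A—B (4): add — endpoints in different components.
C—E (4): add — endpoints in different components.
The 2nd edge added is B—E.

B-E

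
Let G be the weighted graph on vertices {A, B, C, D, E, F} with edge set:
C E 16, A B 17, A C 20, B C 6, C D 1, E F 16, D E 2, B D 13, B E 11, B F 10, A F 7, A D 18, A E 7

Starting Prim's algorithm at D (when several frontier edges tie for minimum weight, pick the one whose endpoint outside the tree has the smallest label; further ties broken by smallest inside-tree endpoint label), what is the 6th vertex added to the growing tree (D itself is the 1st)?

F

Grow the tree from D using Prim:
Step 1: frontier [C D 1, D E 2, B D 13, A D 18] → take C D (1); add C.
Step 2: frontier [B C 6, C E 16, A C 20, D E 2, B D 13, A D 18] → take D E (2); add E.
Step 3: frontier [B C 6, A C 20, B D 13, A D 18, A E 7, B E 11, E F 16] → take B C (6); add B.
Step 4: frontier [B F 10, A B 17, A C 20, A D 18, A E 7, E F 16] → take A E (7); add A.
Step 5: frontier [A F 7, B F 10, E F 16] → take A F (7); add F.
Vertex order: D, C, E, B, A, F. The 6th vertex is F.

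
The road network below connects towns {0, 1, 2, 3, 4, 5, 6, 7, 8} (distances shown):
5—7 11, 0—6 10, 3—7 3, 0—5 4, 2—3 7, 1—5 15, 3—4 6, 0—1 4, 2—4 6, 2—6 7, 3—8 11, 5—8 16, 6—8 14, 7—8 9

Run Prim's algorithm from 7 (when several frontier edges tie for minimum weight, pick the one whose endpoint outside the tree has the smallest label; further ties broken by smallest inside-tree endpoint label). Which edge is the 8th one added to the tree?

Grow the tree from 7 using Prim:
Step 1: frontier [3—7 3, 7—8 9, 5—7 11] → take 3—7 (3); add 3.
Step 2: frontier [3—4 6, 2—3 7, 3—8 11, 7—8 9, 5—7 11] → take 3—4 (6); add 4.
Step 3: frontier [2—3 7, 3—8 11, 2—4 6, 7—8 9, 5—7 11] → take 2—4 (6); add 2.
Step 4: frontier [2—6 7, 3—8 11, 7—8 9, 5—7 11] → take 2—6 (7); add 6.
Step 5: frontier [3—8 11, 0—6 10, 6—8 14, 7—8 9, 5—7 11] → take 7—8 (9); add 8.
Step 6: frontier [0—6 10, 5—7 11, 5—8 16] → take 0—6 (10); add 0.
Step 7: frontier [0—1 4, 0—5 4, 5—7 11, 5—8 16] → take 0—1 (4); add 1.
Step 8: frontier [0—5 4, 1—5 15, 5—7 11, 5—8 16] → take 0—5 (4); add 5.
The 8th edge added is 0—5.

0-5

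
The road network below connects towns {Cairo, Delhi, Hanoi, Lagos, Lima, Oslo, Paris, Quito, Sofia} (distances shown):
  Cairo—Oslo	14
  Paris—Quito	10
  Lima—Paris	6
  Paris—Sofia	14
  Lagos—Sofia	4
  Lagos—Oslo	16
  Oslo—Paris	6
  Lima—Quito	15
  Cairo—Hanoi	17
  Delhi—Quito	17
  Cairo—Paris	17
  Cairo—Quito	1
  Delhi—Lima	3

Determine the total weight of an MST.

61

Sort edges by weight, then run Kruskal:
Cairo—Quito (1): add — endpoints in different components.
Delhi—Lima (3): add — endpoints in different components.
Lagos—Sofia (4): add — endpoints in different components.
Lima—Paris (6): add — endpoints in different components.
Oslo—Paris (6): add — endpoints in different components.
Paris—Quito (10): add — endpoints in different components.
Cairo—Oslo (14): skip — Oslo and Cairo already connected.
Paris—Sofia (14): add — endpoints in different components.
Lima—Quito (15): skip — Quito and Lima already connected.
Lagos—Oslo (16): skip — Lagos and Oslo already connected.
Cairo—Hanoi (17): add — endpoints in different components.
MST edges: Cairo—Quito, Delhi—Lima, Lagos—Sofia, Lima—Paris, Oslo—Paris, Paris—Quito, Paris—Sofia, Cairo—Hanoi; total weight 1+3+4+6+6+10+14+17 = 61.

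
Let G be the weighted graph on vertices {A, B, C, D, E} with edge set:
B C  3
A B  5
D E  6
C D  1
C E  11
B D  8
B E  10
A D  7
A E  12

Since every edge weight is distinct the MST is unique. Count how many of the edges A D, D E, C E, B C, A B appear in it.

3

Kruskal: consider edges lightest-first.
C D (1): add. Components now {A} {B} {C,D} {E}
B C (3): add. Components now {A} {B,C,D} {E}
A B (5): add. Components now {A,B,C,D} {E}
D E (6): add. Components now {A,B,C,D,E}
MST edge set: {C D, B C, A B, D E}.
Of the listed edges, {D E, B C, A B} are in the MST → 3.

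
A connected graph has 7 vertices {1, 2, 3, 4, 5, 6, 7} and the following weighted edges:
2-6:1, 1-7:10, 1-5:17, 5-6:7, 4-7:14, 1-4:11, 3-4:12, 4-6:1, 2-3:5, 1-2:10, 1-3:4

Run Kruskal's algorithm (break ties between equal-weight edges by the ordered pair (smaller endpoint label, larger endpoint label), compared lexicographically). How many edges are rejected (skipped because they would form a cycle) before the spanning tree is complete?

Kruskal's algorithm — process edges by increasing weight (ties by edge label):
2-6 (1): add. Components now {1} {2,6} {3} {4} {5} {7}
4-6 (1): add. Components now {1} {2,4,6} {3} {5} {7}
1-3 (4): add. Components now {1,3} {2,4,6} {5} {7}
2-3 (5): add. Components now {1,2,3,4,6} {5} {7}
5-6 (7): add. Components now {1,2,3,4,5,6} {7}
1-2 (10): skip — 1 and 2 already connected.
1-7 (10): add. Components now {1,2,3,4,5,6,7}
Edges rejected before the tree was complete: 1.

1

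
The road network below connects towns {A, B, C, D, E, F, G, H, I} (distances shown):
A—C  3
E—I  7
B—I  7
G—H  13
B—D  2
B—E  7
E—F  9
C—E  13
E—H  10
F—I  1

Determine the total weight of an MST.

56

Grow the tree from F using Prim:
Step 1: cheapest edge leaving the tree is F—I (1); add I.
Step 2: cheapest edge leaving the tree is B—I (7); add B.
Step 3: cheapest edge leaving the tree is B—D (2); add D.
Step 4: cheapest edge leaving the tree is B—E (7); add E.
Step 5: cheapest edge leaving the tree is E—H (10); add H.
Step 6: cheapest edge leaving the tree is C—E (13); add C.
Step 7: cheapest edge leaving the tree is A—C (3); add A.
Step 8: cheapest edge leaving the tree is G—H (13); add G.
MST edges: F—I, B—I, B—D, B—E, E—H, C—E, A—C, G—H; total weight 1+7+2+7+10+13+3+13 = 56.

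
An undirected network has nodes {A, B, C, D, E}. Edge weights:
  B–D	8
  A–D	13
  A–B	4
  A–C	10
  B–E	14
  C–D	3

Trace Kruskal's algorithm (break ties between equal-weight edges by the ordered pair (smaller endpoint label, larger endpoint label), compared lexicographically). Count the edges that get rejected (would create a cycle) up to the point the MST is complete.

Kruskal's algorithm — process edges by increasing weight (ties by edge label):
C–D (3): add. Components now {A} {B} {C,D} {E}
A–B (4): add. Components now {A,B} {C,D} {E}
B–D (8): add. Components now {A,B,C,D} {E}
A–C (10): skip — A and C already connected.
A–D (13): skip — A and D already connected.
B–E (14): add. Components now {A,B,C,D,E}
Edges rejected before the tree was complete: 2.

2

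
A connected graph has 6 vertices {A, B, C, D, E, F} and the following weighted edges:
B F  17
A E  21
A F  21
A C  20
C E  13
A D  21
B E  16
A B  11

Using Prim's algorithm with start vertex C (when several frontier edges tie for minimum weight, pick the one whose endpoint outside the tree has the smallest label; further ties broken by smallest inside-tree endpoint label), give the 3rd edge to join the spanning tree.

Grow the tree from C using Prim:
Step 1: frontier [C E 13, A C 20] → take C E (13); add E.
Step 2: frontier [A C 20, B E 16, A E 21] → take B E (16); add B.
Step 3: frontier [A B 11, B F 17, A C 20, A E 21] → take A B (11); add A.
Step 4: frontier [A D 21, A F 21, B F 17] → take B F (17); add F.
Step 5: frontier [A D 21] → take A D (21); add D.
The 3rd edge added is A B.

A-B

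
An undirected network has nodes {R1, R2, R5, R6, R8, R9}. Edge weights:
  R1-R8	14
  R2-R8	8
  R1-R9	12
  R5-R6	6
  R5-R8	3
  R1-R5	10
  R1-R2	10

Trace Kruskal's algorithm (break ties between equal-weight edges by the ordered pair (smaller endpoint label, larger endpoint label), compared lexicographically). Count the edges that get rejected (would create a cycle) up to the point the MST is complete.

Sort edges by weight, then run Kruskal:
R5-R8 (3): add. Components now {R2} {R6} {R5,R8} {R9} {R1}
R5-R6 (6): add. Components now {R2} {R5,R6,R8} {R9} {R1}
R2-R8 (8): add. Components now {R2,R5,R6,R8} {R9} {R1}
R1-R2 (10): add. Components now {R1,R2,R5,R6,R8} {R9}
R1-R5 (10): skip — R1 and R5 already connected.
R1-R9 (12): add. Components now {R1,R2,R5,R6,R8,R9}
Edges rejected before the tree was complete: 1.

1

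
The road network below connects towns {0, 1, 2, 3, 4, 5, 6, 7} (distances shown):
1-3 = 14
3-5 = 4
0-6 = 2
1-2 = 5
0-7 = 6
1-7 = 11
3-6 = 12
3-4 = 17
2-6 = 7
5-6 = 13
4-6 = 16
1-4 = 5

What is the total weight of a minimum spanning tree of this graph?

41

Prim, starting at 7.
Step 1: frontier [0-7 6, 1-7 11] → take 0-7 (6); add 0.
Step 2: frontier [0-6 2, 1-7 11] → take 0-6 (2); add 6.
Step 3: frontier [2-6 7, 3-6 12, 5-6 13, 4-6 16, 1-7 11] → take 2-6 (7); add 2.
Step 4: frontier [1-2 5, 3-6 12, 5-6 13, 4-6 16, 1-7 11] → take 1-2 (5); add 1.
Step 5: frontier [1-4 5, 1-3 14, 3-6 12, 5-6 13, 4-6 16] → take 1-4 (5); add 4.
Step 6: frontier [1-3 14, 3-4 17, 3-6 12, 5-6 13] → take 3-6 (12); add 3.
Step 7: frontier [3-5 4, 5-6 13] → take 3-5 (4); add 5.
MST edges: 0-7, 0-6, 2-6, 1-2, 1-4, 3-6, 3-5; total weight 6+2+7+5+5+12+4 = 41.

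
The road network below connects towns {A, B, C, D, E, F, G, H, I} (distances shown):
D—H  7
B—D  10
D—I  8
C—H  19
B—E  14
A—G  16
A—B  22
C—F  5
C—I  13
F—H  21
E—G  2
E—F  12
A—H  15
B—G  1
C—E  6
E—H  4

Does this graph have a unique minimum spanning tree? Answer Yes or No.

Kruskal's algorithm — process edges by increasing weight (ties by edge label):
B—G (1): add — endpoints in different components.
E—G (2): add — endpoints in different components.
E—H (4): add — endpoints in different components.
C—F (5): add — endpoints in different components.
C—E (6): add — endpoints in different components.
D—H (7): add — endpoints in different components.
D—I (8): add — endpoints in different components.
B—D (10): skip — B and D already connected.
E—F (12): skip — E and F already connected.
C—I (13): skip — C and I already connected.
B—E (14): skip — B and E already connected.
A—H (15): add — endpoints in different components.
Every non-tree edge has weight strictly greater than the heaviest edge on the tree path between its endpoints, so the MST is unique.

Yes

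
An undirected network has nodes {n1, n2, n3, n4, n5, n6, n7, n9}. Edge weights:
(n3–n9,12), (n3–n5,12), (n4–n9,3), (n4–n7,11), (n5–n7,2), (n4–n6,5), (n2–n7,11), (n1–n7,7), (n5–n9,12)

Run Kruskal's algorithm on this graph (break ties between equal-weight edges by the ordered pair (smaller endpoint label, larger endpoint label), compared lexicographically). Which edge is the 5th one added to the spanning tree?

n2-n7

Kruskal's algorithm — process edges by increasing weight (ties by edge label):
n5–n7 (2): add — endpoints in different components.
n4–n9 (3): add — endpoints in different components.
n4–n6 (5): add — endpoints in different components.
n1–n7 (7): add — endpoints in different components.
n2–n7 (11): add — endpoints in different components.
n4–n7 (11): add — endpoints in different components.
n3–n5 (12): add — endpoints in different components.
The 5th edge added is n2–n7.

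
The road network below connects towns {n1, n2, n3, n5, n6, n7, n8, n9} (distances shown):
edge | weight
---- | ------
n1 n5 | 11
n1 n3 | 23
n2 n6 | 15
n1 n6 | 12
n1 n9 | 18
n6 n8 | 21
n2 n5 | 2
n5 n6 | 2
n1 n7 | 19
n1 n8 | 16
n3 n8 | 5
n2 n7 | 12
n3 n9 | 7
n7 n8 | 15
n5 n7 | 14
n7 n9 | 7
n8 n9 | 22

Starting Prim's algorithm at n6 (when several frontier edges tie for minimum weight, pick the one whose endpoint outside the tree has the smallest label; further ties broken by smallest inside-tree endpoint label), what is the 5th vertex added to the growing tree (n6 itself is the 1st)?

Prim's algorithm from n6:
Step 1: cheapest edge leaving the tree is n5 n6 (2); add n5.
Step 2: cheapest edge leaving the tree is n2 n5 (2); add n2.
Step 3: cheapest edge leaving the tree is n1 n5 (11); add n1.
Step 4: cheapest edge leaving the tree is n2 n7 (12); add n7.
Step 5: cheapest edge leaving the tree is n7 n9 (7); add n9.
Step 6: cheapest edge leaving the tree is n3 n9 (7); add n3.
Step 7: cheapest edge leaving the tree is n3 n8 (5); add n8.
Vertex order: n6, n5, n2, n1, n7, n9, n3, n8. The 5th vertex is n7.

n7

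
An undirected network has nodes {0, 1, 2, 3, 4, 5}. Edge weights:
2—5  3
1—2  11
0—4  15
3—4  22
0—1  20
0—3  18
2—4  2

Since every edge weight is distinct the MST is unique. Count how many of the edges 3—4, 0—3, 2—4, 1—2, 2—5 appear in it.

Sort edges by weight, then run Kruskal:
2—4 (2): add — endpoints in different components.
2—5 (3): add — endpoints in different components.
1—2 (11): add — endpoints in different components.
0—4 (15): add — endpoints in different components.
0—3 (18): add — endpoints in different components.
MST edge set: {2—4, 2—5, 1—2, 0—4, 0—3}.
Of the listed edges, {0—3, 2—4, 1—2, 2—5} are in the MST → 4.

4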